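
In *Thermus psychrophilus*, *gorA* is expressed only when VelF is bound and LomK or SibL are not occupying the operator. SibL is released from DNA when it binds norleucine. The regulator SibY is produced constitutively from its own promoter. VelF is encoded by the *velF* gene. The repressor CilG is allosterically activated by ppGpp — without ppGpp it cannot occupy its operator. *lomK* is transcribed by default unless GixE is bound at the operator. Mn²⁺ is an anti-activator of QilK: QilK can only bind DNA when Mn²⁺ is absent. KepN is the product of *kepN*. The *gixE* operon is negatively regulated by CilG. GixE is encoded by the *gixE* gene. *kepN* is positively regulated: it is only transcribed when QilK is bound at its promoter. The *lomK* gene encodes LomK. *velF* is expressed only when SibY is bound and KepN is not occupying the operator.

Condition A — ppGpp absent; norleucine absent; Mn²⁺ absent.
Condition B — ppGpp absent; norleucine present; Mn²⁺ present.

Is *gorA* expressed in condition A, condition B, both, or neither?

B only

Condition A:
ppGpp is absent, so CilG is inactive.
With no repressor bound, *gixE* is transcribed.
So GixE is produced and active.
With repressor GixE bound, *lomK* is not transcribed.
So LomK is not produced.
Norleucine is absent, so SibL is active.
SibY is produced constitutively and is active.
Mn²⁺ is absent, so QilK is active.
No repressor is bound and QilK is active, so *kepN* is transcribed.
So KepN is produced and active.
With repressor KepN bound, *velF* is not transcribed.
So VelF is not produced.
With repressor SibL bound, *gorA* is not transcribed.
→ *gorA* is OFF in A.
Condition B:
ppGpp is absent, so CilG is inactive.
With no repressor bound, *gixE* is transcribed.
So GixE is produced and active.
With repressor GixE bound, *lomK* is not transcribed.
So LomK is not produced.
Norleucine is present, so SibL is inactive.
SibY is produced constitutively and is active.
Mn²⁺ is present, so QilK is inactive.
Required activator QilK is absent, so *kepN* is not transcribed.
So KepN is not produced.
No repressor is bound and SibY is active, so *velF* is transcribed.
So VelF is produced and active.
No repressor is bound and VelF is active, so *gorA* is transcribed.
→ *gorA* is ON in B.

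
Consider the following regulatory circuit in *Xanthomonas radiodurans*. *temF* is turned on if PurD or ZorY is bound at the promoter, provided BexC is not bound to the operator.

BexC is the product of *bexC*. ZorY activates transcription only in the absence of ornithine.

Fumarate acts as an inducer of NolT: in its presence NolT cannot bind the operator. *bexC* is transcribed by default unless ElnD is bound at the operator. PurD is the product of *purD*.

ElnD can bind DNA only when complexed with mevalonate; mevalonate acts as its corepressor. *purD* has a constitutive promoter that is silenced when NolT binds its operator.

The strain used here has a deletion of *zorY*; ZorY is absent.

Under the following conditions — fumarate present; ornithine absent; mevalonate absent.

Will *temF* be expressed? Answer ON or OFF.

Mevalonate is absent, so ElnD is inactive.
With no repressor bound, *bexC* is transcribed.
So BexC is produced and active.
Fumarate is present, so NolT is inactive.
With no repressor bound, *purD* is transcribed.
So PurD is produced and active.
ZorY is non-functional in this strain, so it has no effect.
With repressor BexC bound, *temF* is not transcribed.

OFF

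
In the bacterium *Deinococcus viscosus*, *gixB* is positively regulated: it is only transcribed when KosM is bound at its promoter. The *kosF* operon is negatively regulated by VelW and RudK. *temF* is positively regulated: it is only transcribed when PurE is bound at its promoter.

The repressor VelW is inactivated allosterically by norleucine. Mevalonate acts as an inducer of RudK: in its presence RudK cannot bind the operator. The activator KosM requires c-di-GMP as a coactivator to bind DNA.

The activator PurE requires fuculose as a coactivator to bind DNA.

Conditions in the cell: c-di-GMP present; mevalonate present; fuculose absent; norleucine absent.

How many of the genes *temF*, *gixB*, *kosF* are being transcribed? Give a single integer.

Fuculose is absent, so PurE is inactive.
Required activator PurE is absent, so *temF* is not transcribed.
→ *temF* is OFF.
c-di-GMP is present, so KosM is active.
No repressor is bound and KosM is active, so *gixB* is transcribed.
→ *gixB* is ON.
Norleucine is absent, so VelW is active.
Mevalonate is present, so RudK is inactive.
With repressor VelW bound, *kosF* is not transcribed.
→ *kosF* is OFF.
1 of the 3 genes is transcribed.

1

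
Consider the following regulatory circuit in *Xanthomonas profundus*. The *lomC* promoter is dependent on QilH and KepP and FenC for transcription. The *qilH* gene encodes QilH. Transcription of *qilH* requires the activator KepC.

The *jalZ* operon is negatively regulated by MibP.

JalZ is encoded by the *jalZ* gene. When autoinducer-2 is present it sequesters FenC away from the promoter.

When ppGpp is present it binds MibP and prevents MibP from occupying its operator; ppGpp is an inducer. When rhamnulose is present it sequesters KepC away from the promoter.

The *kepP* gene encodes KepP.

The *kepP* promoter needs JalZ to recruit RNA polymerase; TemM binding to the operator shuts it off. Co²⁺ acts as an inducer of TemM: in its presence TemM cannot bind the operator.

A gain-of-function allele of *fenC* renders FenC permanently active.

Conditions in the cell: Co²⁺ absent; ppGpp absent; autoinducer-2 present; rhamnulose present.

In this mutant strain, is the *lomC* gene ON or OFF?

OFF

Rhamnulose is present, so KepC is inactive.
Required activator KepC is absent, so *qilH* is not transcribed.
So QilH is not produced.
Co²⁺ is absent, so TemM is active.
ppGpp is absent, so MibP is active.
With repressor MibP bound, *jalZ* is not transcribed.
So JalZ is not produced.
With repressor TemM bound, *kepP* is not transcribed.
So KepP is not produced.
FenC is constitutively active in this strain.
Required activator QilH is absent, so *lomC* is not transcribed.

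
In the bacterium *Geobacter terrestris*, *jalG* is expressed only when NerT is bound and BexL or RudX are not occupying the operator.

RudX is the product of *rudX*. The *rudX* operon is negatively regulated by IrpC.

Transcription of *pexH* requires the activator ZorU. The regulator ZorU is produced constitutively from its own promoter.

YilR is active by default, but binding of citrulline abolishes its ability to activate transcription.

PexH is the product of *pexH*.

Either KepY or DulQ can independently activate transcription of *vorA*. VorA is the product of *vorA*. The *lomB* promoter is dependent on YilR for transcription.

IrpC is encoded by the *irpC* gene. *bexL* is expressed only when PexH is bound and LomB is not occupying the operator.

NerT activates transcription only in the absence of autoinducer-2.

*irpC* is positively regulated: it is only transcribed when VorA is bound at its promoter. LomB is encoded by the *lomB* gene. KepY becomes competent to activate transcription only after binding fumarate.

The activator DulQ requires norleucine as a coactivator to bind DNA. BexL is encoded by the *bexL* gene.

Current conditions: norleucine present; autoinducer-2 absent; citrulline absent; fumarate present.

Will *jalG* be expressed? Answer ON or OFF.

ZorU is produced constitutively and is active.
No repressor is bound and ZorU is active, so *pexH* is transcribed.
So PexH is produced and active.
Citrulline is absent, so YilR is active.
No repressor is bound and YilR is active, so *lomB* is transcribed.
So LomB is produced and active.
With repressor LomB bound, *bexL* is not transcribed.
So BexL is not produced.
Autoinducer-2 is absent, so NerT is active.
Fumarate is present, so KepY is active.
Norleucine is present, so DulQ is active.
Activator KepY is present, so *vorA* is transcribed.
So VorA is produced and active.
No repressor is bound and VorA is active, so *irpC* is transcribed.
So IrpC is produced and active.
With repressor IrpC bound, *rudX* is not transcribed.
So RudX is not produced.
No repressor is bound and NerT is active, so *jalG* is transcribed.

ON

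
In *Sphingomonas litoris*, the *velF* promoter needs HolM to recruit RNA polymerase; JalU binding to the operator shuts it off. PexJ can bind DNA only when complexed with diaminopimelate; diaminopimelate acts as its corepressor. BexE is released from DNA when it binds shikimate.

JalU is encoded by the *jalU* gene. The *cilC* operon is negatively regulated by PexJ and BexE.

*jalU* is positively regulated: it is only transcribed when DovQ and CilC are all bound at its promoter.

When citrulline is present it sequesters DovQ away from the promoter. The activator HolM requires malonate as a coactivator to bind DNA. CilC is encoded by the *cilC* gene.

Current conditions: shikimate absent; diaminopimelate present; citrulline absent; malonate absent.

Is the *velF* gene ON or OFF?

Malonate is absent, so HolM is inactive.
Citrulline is absent, so DovQ is active.
Diaminopimelate is present, so PexJ is active.
Shikimate is absent, so BexE is active.
With repressor PexJ bound, *cilC* is not transcribed.
So CilC is not produced.
Required activator CilC is absent, so *jalU* is not transcribed.
So JalU is not produced.
Required activator HolM is absent, so *velF* is not transcribed.

OFF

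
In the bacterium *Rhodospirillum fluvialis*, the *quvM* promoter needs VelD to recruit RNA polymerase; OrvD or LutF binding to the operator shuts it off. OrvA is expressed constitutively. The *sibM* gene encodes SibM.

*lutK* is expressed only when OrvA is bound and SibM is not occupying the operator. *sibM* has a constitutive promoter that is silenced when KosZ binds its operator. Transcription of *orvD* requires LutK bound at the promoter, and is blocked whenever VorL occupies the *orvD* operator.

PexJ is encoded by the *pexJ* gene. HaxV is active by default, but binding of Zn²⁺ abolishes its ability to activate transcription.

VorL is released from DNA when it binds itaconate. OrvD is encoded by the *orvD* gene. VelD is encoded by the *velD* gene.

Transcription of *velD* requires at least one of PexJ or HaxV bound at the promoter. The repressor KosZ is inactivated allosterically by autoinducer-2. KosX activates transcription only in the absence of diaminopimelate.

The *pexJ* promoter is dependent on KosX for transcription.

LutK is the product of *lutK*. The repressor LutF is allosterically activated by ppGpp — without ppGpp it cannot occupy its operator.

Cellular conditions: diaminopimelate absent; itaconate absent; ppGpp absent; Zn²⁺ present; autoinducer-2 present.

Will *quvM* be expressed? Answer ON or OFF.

Itaconate is absent, so VorL is active.
OrvA is produced constitutively and is active.
Autoinducer-2 is present, so KosZ is inactive.
With no repressor bound, *sibM* is transcribed.
So SibM is produced and active.
With repressor SibM bound, *lutK* is not transcribed.
So LutK is not produced.
With repressor VorL bound, *orvD* is not transcribed.
So OrvD is not produced.
Diaminopimelate is absent, so KosX is active.
No repressor is bound and KosX is active, so *pexJ* is transcribed.
So PexJ is produced and active.
Zn²⁺ is present, so HaxV is inactive.
Activator PexJ is present, so *velD* is transcribed.
So VelD is produced and active.
ppGpp is absent, so LutF is inactive.
No repressor is bound and VelD is active, so *quvM* is transcribed.

ON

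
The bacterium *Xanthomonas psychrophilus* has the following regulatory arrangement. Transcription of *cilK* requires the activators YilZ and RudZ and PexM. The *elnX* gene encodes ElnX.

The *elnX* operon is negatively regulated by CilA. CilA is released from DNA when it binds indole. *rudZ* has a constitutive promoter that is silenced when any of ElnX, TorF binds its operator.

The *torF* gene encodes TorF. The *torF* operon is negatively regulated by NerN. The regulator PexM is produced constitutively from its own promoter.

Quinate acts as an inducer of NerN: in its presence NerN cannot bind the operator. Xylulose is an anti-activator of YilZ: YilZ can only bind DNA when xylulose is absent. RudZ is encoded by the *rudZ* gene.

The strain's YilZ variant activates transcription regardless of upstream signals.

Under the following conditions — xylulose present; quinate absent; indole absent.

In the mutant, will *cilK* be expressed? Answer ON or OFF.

ON

YilZ is constitutively active in this strain.
Indole is absent, so CilA is active.
With repressor CilA bound, *elnX* is not transcribed.
So ElnX is not produced.
Quinate is absent, so NerN is active.
With repressor NerN bound, *torF* is not transcribed.
So TorF is not produced.
With no repressor bound, *rudZ* is transcribed.
So RudZ is produced and active.
PexM is produced constitutively and is active.
No repressor is bound and YilZ and RudZ and PexM are active, so *cilK* is transcribed.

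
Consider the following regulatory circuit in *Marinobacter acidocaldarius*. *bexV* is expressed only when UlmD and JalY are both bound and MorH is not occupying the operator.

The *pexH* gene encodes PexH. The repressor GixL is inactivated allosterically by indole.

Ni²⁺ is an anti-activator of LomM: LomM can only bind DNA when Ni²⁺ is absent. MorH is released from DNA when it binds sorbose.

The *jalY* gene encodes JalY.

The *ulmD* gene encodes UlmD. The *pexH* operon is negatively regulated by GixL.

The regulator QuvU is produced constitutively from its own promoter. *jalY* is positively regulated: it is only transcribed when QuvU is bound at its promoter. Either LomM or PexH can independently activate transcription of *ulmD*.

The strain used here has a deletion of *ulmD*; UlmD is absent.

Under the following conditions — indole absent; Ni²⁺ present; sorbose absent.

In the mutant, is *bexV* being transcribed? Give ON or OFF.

Sorbose is absent, so MorH is active.
UlmD is non-functional in this strain, so it has no effect.
QuvU is produced constitutively and is active.
No repressor is bound and QuvU is active, so *jalY* is transcribed.
So JalY is produced and active.
With repressor MorH bound, *bexV* is not transcribed.

OFF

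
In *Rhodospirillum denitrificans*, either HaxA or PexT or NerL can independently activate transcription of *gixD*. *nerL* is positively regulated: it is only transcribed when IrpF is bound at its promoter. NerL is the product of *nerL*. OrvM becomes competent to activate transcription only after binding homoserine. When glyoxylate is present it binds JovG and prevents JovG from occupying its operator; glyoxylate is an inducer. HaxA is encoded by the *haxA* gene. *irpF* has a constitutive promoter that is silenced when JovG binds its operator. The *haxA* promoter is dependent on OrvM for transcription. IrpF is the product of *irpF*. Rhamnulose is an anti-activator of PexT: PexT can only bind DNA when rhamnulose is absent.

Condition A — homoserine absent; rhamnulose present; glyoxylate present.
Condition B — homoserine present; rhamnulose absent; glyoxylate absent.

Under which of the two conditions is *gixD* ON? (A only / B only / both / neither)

both

Condition A:
Homoserine is absent, so OrvM is inactive.
Required activator OrvM is absent, so *haxA* is not transcribed.
So HaxA is not produced.
Rhamnulose is present, so PexT is inactive.
Glyoxylate is present, so JovG is inactive.
With no repressor bound, *irpF* is transcribed.
So IrpF is produced and active.
No repressor is bound and IrpF is active, so *nerL* is transcribed.
So NerL is produced and active.
Activator NerL is present, so *gixD* is transcribed.
→ *gixD* is ON in A.
Condition B:
Homoserine is present, so OrvM is active.
No repressor is bound and OrvM is active, so *haxA* is transcribed.
So HaxA is produced and active.
Rhamnulose is absent, so PexT is active.
Glyoxylate is absent, so JovG is active.
With repressor JovG bound, *irpF* is not transcribed.
So IrpF is not produced.
Required activator IrpF is absent, so *nerL* is not transcribed.
So NerL is not produced.
Activator HaxA is present, so *gixD* is transcribed.
→ *gixD* is ON in B.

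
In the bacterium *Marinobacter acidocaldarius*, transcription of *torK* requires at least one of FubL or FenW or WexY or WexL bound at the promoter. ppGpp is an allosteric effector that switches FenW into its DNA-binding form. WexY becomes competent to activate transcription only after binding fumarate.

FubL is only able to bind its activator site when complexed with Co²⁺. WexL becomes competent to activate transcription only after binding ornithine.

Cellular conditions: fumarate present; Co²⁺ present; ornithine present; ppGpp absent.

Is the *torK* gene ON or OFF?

ON

Co²⁺ is present, so FubL is active.
ppGpp is absent, so FenW is inactive.
Fumarate is present, so WexY is active.
Ornithine is present, so WexL is active.
Activator FubL is present, so *torK* is transcribed.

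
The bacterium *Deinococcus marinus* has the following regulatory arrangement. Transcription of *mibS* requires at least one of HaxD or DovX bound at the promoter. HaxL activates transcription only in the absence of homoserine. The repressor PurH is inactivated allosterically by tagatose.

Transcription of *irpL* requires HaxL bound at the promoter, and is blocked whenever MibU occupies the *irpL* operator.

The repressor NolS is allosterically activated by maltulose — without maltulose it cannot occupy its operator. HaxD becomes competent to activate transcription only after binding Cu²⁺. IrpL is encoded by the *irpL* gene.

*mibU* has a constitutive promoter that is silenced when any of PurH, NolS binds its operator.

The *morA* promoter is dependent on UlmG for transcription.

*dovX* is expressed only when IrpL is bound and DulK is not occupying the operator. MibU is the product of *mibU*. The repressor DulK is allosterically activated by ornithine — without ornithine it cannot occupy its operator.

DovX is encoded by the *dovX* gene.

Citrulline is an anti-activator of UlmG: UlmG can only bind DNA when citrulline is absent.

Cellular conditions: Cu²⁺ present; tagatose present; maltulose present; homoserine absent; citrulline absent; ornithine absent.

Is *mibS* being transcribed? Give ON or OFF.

ON

Cu²⁺ is present, so HaxD is active.
Tagatose is present, so PurH is inactive.
Maltulose is present, so NolS is active.
With repressor NolS bound, *mibU* is not transcribed.
So MibU is not produced.
Homoserine is absent, so HaxL is active.
No repressor is bound and HaxL is active, so *irpL* is transcribed.
So IrpL is produced and active.
Ornithine is absent, so DulK is inactive.
No repressor is bound and IrpL is active, so *dovX* is transcribed.
So DovX is produced and active.
Activator HaxD is present, so *mibS* is transcribed.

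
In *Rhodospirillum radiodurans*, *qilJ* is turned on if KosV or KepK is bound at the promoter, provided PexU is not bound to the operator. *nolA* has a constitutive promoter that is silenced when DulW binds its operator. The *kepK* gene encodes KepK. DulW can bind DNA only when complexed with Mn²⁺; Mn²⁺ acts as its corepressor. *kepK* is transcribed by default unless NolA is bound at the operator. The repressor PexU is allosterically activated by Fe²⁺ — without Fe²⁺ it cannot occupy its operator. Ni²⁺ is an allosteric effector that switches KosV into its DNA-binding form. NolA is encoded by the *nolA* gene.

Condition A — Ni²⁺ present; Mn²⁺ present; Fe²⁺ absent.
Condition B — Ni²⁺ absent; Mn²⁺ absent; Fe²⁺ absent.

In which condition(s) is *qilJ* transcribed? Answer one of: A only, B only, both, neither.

A only

Condition A:
Ni²⁺ is present, so KosV is active.
Mn²⁺ is present, so DulW is active.
With repressor DulW bound, *nolA* is not transcribed.
So NolA is not produced.
With no repressor bound, *kepK* is transcribed.
So KepK is produced and active.
Fe²⁺ is absent, so PexU is inactive.
Activator KosV is present, so *qilJ* is transcribed.
→ *qilJ* is ON in A.
Condition B:
Ni²⁺ is absent, so KosV is inactive.
Mn²⁺ is absent, so DulW is inactive.
With no repressor bound, *nolA* is transcribed.
So NolA is produced and active.
With repressor NolA bound, *kepK* is not transcribed.
So KepK is not produced.
Fe²⁺ is absent, so PexU is inactive.
No activator is available at the *qilJ* promoter, so *qilJ* is not transcribed.
→ *qilJ* is OFF in B.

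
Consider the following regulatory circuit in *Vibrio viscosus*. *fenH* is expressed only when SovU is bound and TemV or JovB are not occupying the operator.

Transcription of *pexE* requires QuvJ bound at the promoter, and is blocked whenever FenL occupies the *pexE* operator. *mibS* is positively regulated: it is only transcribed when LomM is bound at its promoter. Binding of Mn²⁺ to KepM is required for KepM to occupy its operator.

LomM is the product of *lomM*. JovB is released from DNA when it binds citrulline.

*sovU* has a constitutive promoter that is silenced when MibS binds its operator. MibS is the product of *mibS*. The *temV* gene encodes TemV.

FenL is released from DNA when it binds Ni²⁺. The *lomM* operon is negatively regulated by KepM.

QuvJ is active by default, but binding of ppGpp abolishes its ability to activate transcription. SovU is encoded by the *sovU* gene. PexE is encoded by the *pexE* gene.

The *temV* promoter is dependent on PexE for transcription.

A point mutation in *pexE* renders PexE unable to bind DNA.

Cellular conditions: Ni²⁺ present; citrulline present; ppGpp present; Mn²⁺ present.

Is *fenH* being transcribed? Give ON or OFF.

ON

PexE is non-functional in this strain, so it has no effect.
Required activator PexE is absent, so *temV* is not transcribed.
So TemV is not produced.
Citrulline is present, so JovB is inactive.
Mn²⁺ is present, so KepM is active.
With repressor KepM bound, *lomM* is not transcribed.
So LomM is not produced.
Required activator LomM is absent, so *mibS* is not transcribed.
So MibS is not produced.
With no repressor bound, *sovU* is transcribed.
So SovU is produced and active.
No repressor is bound and SovU is active, so *fenH* is transcribed.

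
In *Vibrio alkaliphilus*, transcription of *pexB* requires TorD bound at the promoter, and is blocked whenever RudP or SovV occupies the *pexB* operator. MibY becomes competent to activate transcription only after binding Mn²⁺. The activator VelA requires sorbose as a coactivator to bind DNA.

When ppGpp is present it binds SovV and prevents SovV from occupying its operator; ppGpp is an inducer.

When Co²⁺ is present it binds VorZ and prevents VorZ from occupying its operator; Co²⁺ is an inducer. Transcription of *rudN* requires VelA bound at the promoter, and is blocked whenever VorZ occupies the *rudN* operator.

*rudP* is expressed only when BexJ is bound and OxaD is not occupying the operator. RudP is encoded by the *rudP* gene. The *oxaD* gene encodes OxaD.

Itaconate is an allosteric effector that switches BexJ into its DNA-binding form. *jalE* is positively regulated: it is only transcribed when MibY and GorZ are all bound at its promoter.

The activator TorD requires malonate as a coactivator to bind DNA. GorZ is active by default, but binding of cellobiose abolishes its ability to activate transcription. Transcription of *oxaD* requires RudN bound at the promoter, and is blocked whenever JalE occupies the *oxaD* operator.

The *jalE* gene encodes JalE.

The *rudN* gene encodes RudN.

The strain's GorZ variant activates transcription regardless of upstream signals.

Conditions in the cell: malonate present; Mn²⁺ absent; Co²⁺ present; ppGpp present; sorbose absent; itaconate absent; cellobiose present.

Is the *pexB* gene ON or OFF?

ON

Itaconate is absent, so BexJ is inactive.
Mn²⁺ is absent, so MibY is inactive.
GorZ is constitutively active in this strain.
Required activator MibY is absent, so *jalE* is not transcribed.
So JalE is not produced.
Sorbose is absent, so VelA is inactive.
Co²⁺ is present, so VorZ is inactive.
Required activator VelA is absent, so *rudN* is not transcribed.
So RudN is not produced.
Required activator RudN is absent, so *oxaD* is not transcribed.
So OxaD is not produced.
Required activator BexJ is absent, so *rudP* is not transcribed.
So RudP is not produced.
Malonate is present, so TorD is active.
ppGpp is present, so SovV is inactive.
No repressor is bound and TorD is active, so *pexB* is transcribed.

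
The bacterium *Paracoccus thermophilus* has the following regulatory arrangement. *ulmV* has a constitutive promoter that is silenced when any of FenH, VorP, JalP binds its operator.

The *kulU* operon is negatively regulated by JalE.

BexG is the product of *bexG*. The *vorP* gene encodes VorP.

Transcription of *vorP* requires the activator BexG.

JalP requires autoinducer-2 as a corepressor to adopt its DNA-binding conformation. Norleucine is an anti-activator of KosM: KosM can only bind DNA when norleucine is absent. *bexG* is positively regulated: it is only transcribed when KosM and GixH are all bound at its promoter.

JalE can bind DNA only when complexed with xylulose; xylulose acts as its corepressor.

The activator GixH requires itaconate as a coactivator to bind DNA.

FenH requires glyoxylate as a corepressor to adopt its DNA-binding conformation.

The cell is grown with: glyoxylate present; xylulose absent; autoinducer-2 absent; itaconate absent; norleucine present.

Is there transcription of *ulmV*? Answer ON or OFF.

OFF

Glyoxylate is present, so FenH is active.
Norleucine is present, so KosM is inactive.
Itaconate is absent, so GixH is inactive.
Required activator KosM is absent, so *bexG* is not transcribed.
So BexG is not produced.
Required activator BexG is absent, so *vorP* is not transcribed.
So VorP is not produced.
Autoinducer-2 is absent, so JalP is inactive.
With repressor FenH bound, *ulmV* is not transcribed.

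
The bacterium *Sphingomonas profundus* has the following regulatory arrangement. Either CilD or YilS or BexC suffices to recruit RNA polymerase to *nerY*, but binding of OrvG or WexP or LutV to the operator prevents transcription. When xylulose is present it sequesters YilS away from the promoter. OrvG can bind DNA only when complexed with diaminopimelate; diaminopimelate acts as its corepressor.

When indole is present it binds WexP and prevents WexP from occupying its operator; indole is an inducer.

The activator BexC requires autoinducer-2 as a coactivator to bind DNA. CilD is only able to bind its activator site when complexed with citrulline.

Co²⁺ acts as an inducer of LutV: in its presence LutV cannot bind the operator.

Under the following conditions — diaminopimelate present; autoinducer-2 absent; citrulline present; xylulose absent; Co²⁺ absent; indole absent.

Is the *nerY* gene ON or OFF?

Diaminopimelate is present, so OrvG is active.
Citrulline is present, so CilD is active.
Xylulose is absent, so YilS is active.
Indole is absent, so WexP is active.
Co²⁺ is absent, so LutV is active.
Autoinducer-2 is absent, so BexC is inactive.
With repressor OrvG bound, *nerY* is not transcribed.

OFF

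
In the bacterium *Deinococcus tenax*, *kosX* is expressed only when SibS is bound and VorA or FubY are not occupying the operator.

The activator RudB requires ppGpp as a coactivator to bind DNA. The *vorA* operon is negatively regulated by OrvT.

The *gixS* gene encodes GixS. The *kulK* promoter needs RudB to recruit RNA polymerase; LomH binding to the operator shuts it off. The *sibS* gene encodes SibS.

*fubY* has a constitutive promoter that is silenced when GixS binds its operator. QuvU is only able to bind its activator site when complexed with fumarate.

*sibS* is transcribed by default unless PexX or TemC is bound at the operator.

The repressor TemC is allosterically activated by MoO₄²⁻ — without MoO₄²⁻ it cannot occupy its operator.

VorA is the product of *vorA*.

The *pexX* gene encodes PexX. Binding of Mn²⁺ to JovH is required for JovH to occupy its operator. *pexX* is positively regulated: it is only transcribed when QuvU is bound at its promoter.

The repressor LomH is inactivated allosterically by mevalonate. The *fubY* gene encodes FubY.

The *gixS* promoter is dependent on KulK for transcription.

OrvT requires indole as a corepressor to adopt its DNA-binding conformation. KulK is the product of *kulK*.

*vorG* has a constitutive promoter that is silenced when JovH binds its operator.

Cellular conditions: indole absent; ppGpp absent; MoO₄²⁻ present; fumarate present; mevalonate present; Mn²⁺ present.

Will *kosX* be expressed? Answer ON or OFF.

Indole is absent, so OrvT is inactive.
With no repressor bound, *vorA* is transcribed.
So VorA is produced and active.
ppGpp is absent, so RudB is inactive.
Mevalonate is present, so LomH is inactive.
Required activator RudB is absent, so *kulK* is not transcribed.
So KulK is not produced.
Required activator KulK is absent, so *gixS* is not transcribed.
So GixS is not produced.
With no repressor bound, *fubY* is transcribed.
So FubY is produced and active.
Fumarate is present, so QuvU is active.
No repressor is bound and QuvU is active, so *pexX* is transcribed.
So PexX is produced and active.
MoO₄²⁻ is present, so TemC is active.
With repressor PexX bound, *sibS* is not transcribed.
So SibS is not produced.
With repressor VorA bound, *kosX* is not transcribed.

OFF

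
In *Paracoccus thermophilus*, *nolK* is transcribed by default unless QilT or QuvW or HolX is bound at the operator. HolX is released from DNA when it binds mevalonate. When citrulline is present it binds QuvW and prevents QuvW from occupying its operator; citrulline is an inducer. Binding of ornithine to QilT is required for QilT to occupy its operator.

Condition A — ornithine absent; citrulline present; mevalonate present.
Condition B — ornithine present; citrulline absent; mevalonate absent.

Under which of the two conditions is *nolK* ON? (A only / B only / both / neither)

A only

Condition A:
Ornithine is absent, so QilT is inactive.
Citrulline is present, so QuvW is inactive.
Mevalonate is present, so HolX is inactive.
With no repressor bound, *nolK* is transcribed.
→ *nolK* is ON in A.
Condition B:
Ornithine is present, so QilT is active.
Citrulline is absent, so QuvW is active.
Mevalonate is absent, so HolX is active.
With repressor QilT bound, *nolK* is not transcribed.
→ *nolK* is OFF in B.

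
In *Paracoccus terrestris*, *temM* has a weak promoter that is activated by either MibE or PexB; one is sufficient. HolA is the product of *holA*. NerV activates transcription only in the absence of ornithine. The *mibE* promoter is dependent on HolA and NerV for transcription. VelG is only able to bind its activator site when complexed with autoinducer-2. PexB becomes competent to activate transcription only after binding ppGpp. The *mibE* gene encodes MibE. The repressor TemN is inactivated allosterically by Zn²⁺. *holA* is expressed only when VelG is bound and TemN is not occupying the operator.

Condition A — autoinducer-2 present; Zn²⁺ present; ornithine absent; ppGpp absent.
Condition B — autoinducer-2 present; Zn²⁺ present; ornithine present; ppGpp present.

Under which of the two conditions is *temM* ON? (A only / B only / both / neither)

Condition A:
Autoinducer-2 is present, so VelG is active.
Zn²⁺ is present, so TemN is inactive.
No repressor is bound and VelG is active, so *holA* is transcribed.
So HolA is produced and active.
Ornithine is absent, so NerV is active.
No repressor is bound and HolA and NerV are active, so *mibE* is transcribed.
So MibE is produced and active.
ppGpp is absent, so PexB is inactive.
Activator MibE is present, so *temM* is transcribed.
→ *temM* is ON in A.
Condition B:
Autoinducer-2 is present, so VelG is active.
Zn²⁺ is present, so TemN is inactive.
No repressor is bound and VelG is active, so *holA* is transcribed.
So HolA is produced and active.
Ornithine is present, so NerV is inactive.
Required activator NerV is absent, so *mibE* is not transcribed.
So MibE is not produced.
ppGpp is present, so PexB is active.
Activator PexB is present, so *temM* is transcribed.
→ *temM* is ON in B.

both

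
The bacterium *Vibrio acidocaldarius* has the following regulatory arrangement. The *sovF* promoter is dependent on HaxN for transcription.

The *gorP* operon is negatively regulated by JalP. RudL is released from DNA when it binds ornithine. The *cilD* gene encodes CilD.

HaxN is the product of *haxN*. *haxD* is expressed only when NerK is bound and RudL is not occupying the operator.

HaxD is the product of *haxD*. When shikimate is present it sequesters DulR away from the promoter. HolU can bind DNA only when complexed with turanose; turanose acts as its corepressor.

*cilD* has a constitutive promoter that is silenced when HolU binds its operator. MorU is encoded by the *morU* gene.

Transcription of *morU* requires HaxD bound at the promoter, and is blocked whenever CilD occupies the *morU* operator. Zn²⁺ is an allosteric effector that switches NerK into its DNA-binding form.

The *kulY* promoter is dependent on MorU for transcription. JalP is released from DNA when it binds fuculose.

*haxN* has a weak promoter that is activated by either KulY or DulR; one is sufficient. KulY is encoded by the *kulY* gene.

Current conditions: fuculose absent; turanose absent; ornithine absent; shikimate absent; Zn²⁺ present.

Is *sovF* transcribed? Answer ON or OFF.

ON

Turanose is absent, so HolU is inactive.
With no repressor bound, *cilD* is transcribed.
So CilD is produced and active.
Zn²⁺ is present, so NerK is active.
Ornithine is absent, so RudL is active.
With repressor RudL bound, *haxD* is not transcribed.
So HaxD is not produced.
With repressor CilD bound, *morU* is not transcribed.
So MorU is not produced.
Required activator MorU is absent, so *kulY* is not transcribed.
So KulY is not produced.
Shikimate is absent, so DulR is active.
Activator DulR is present, so *haxN* is transcribed.
So HaxN is produced and active.
No repressor is bound and HaxN is active, so *sovF* is transcribed.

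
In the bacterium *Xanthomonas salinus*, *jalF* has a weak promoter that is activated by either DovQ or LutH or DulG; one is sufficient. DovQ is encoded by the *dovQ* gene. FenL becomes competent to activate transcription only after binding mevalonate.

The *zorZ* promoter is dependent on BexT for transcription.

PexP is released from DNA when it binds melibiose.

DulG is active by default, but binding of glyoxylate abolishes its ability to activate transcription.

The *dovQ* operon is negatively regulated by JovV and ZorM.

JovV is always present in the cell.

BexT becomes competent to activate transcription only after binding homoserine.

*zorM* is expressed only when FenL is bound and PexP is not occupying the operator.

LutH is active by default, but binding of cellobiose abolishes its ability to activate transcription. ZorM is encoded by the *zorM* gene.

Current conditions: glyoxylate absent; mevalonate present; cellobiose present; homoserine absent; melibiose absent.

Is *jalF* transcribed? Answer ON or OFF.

ON

JovV is produced constitutively and is active.
Melibiose is absent, so PexP is active.
Mevalonate is present, so FenL is active.
With repressor PexP bound, *zorM* is not transcribed.
So ZorM is not produced.
With repressor JovV bound, *dovQ* is not transcribed.
So DovQ is not produced.
Cellobiose is present, so LutH is inactive.
Glyoxylate is absent, so DulG is active.
Activator DulG is present, so *jalF* is transcribed.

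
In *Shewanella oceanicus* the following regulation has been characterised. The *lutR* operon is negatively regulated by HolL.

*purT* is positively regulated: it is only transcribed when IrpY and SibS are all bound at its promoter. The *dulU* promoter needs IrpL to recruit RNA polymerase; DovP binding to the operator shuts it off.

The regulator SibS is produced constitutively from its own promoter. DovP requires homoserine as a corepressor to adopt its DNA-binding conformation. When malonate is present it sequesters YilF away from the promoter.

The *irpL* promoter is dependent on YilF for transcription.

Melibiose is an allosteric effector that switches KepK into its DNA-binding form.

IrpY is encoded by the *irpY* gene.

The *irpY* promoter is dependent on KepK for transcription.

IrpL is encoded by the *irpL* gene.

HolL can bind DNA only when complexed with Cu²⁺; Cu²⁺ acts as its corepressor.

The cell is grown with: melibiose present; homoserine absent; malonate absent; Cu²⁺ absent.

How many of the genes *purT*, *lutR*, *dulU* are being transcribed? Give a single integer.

Melibiose is present, so KepK is active.
No repressor is bound and KepK is active, so *irpY* is transcribed.
So IrpY is produced and active.
SibS is produced constitutively and is active.
No repressor is bound and IrpY and SibS are active, so *purT* is transcribed.
→ *purT* is ON.
Cu²⁺ is absent, so HolL is inactive.
With no repressor bound, *lutR* is transcribed.
→ *lutR* is ON.
Malonate is absent, so YilF is active.
No repressor is bound and YilF is active, so *irpL* is transcribed.
So IrpL is produced and active.
Homoserine is absent, so DovP is inactive.
No repressor is bound and IrpL is active, so *dulU* is transcribed.
→ *dulU* is ON.
3 of the 3 genes are transcribed.

3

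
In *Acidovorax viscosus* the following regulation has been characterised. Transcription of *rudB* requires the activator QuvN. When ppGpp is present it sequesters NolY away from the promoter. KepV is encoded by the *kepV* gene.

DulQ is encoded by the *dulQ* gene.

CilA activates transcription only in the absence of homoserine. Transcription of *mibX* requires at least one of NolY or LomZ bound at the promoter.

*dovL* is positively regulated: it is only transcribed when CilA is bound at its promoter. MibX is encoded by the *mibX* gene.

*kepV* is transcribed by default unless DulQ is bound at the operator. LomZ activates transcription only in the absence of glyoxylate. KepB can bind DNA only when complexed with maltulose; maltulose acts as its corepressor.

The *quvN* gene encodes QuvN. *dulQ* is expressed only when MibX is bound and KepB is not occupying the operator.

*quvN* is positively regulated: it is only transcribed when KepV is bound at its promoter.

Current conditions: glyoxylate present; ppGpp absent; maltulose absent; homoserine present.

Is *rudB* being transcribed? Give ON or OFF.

ppGpp is absent, so NolY is active.
Glyoxylate is present, so LomZ is inactive.
Activator NolY is present, so *mibX* is transcribed.
So MibX is produced and active.
Maltulose is absent, so KepB is inactive.
No repressor is bound and MibX is active, so *dulQ* is transcribed.
So DulQ is produced and active.
With repressor DulQ bound, *kepV* is not transcribed.
So KepV is not produced.
Required activator KepV is absent, so *quvN* is not transcribed.
So QuvN is not produced.
Required activator QuvN is absent, so *rudB* is not transcribed.

OFF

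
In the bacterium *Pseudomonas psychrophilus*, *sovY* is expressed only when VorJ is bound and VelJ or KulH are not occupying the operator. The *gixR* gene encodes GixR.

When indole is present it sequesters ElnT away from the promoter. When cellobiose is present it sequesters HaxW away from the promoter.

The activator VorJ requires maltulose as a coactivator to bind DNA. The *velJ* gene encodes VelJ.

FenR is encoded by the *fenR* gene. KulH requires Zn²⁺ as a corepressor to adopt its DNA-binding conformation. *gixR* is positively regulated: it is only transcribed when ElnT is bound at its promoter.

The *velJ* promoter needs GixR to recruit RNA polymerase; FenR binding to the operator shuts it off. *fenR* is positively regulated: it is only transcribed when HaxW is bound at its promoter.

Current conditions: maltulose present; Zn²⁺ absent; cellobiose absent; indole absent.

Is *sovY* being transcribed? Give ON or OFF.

ON

Maltulose is present, so VorJ is active.
Indole is absent, so ElnT is active.
No repressor is bound and ElnT is active, so *gixR* is transcribed.
So GixR is produced and active.
Cellobiose is absent, so HaxW is active.
No repressor is bound and HaxW is active, so *fenR* is transcribed.
So FenR is produced and active.
With repressor FenR bound, *velJ* is not transcribed.
So VelJ is not produced.
Zn²⁺ is absent, so KulH is inactive.
No repressor is bound and VorJ is active, so *sovY* is transcribed.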